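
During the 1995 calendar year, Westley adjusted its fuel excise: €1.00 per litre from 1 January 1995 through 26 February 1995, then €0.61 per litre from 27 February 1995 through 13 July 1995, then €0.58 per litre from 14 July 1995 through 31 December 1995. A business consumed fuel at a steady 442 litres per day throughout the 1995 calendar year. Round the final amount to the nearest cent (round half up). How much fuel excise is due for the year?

1 January – 26 February 1995: 57 days × 442 litres/day = 25,194 litres at €1.00/litre → €25,194.00
27 February – 13 July 1995: 137 days × 442 litres/day = 60,554 litres at €0.61/litre → €36,937.94
14 July – 31 December 1995: 171 days × 442 litres/day = 75,582 litres at €0.58/litre → €43,837.56

€105,969.50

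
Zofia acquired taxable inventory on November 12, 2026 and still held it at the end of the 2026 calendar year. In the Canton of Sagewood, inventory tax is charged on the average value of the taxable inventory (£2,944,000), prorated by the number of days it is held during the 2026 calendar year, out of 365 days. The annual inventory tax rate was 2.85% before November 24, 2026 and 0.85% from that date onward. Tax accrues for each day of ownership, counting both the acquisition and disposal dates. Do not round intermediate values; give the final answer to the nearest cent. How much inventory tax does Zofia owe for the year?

£5,363.73

November 12 – November 23, 2026: 12 days at 2.85% → £2,944,000 × 2.85% × 12/365 = £2,758.4877
November 24 – December 31, 2026: 38 days at 0.85% → £2,944,000 × 0.85% × 38/365 = £2,605.2384
Total = £5,363.7260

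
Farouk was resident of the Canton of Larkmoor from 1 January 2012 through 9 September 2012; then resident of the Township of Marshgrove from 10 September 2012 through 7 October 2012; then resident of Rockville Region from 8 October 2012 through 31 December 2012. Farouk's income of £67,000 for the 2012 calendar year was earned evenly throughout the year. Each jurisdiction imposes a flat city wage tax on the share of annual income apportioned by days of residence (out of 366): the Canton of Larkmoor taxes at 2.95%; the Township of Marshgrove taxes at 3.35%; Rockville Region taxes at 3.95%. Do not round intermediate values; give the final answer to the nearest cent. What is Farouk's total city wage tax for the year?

The Canton of Larkmoor, 1 January – 9 September 2012: 253 days → £67,000 × 2.95% × 253/366 = £1,366.2691
The Township of Marshgrove, 10 September – 7 October 2012: 28 days → £67,000 × 3.35% × 28/366 = £171.7104
Rockville Region, 8 October – 31 December 2012: 85 days → £67,000 × 3.95% × 85/366 = £614.6243
Total = £2,152.6038

£2,152.60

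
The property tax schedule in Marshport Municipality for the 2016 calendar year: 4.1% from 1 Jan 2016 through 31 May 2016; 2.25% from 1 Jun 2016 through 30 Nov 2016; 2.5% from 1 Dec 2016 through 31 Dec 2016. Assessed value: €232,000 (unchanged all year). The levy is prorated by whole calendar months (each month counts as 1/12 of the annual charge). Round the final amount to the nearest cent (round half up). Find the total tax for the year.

€7,056.67

1 Jan – 31 May 2016: 5 months at 4.1% → €232,000 × 4.1% × 5/12 = €3,963.3333
1 Jun – 30 Nov 2016: 6 months at 2.25% → €232,000 × 2.25% × 6/12 = €2,610.0000
1 Dec – 31 Dec 2016: 1 month at 2.5% → €232,000 × 2.5% × 1/12 = €483.3333
Total = €7,056.6667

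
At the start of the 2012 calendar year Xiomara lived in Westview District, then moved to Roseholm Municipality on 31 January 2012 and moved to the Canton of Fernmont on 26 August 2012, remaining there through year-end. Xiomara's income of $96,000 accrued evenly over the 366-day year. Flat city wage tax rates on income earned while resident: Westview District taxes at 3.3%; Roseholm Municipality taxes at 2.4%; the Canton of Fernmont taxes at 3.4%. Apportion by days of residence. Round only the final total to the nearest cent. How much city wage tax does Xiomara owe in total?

Westview District, 1 January – 30 January 2012: 30 days → $96,000 × 3.3% × 30/366 = $259.6721
Roseholm Municipality, 31 January – 25 August 2012: 208 days → $96,000 × 2.4% × 208/366 = $1,309.3770
The Canton of Fernmont, 26 August – 31 December 2012: 128 days → $96,000 × 3.4% × 128/366 = $1,141.5082
Total = $2,710.5574

$2,710.56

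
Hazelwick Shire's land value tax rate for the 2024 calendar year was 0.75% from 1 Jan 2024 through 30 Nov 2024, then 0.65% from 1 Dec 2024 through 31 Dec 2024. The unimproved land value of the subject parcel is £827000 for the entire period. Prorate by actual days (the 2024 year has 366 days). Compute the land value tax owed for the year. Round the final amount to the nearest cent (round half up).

£6132.45

1 Jan – 30 Nov 2024: 335 days at 0.75% → £827000 × 0.75% × 335/366 = £5677.1516
1 Dec – 31 Dec 2024: 31 days at 0.65% → £827000 × 0.65% × 31/366 = £455.3019
Total = £6132.4536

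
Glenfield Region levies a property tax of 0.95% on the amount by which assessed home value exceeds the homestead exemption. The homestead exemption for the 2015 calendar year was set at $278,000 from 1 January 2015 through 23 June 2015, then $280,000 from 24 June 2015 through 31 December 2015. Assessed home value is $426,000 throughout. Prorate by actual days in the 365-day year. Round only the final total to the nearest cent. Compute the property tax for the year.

1 January – 23 June 2015: 174 days, exemption $278,000 → ($426,000 − $278,000) × 0.95% × 174/365 = $670.2575
24 June – 31 December 2015: 191 days, exemption $280,000 → ($426,000 − $280,000) × 0.95% × 191/365 = $725.8000
Total = $1,396.0575

$1,396.06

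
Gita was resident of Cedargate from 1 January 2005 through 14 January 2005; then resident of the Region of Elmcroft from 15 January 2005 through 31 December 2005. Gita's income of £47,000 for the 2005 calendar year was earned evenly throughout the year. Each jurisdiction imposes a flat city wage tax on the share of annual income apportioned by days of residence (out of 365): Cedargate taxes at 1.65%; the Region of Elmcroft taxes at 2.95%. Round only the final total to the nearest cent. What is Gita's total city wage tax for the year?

£1,363.06

Cedargate, 1 January – 14 January 2005: 14 days → £47,000 × 1.65% × 14/365 = £29.7452
The Region of Elmcroft, 15 January – 31 December 2005: 351 days → £47,000 × 2.95% × 351/365 = £1,333.3192
Total = £1,363.0644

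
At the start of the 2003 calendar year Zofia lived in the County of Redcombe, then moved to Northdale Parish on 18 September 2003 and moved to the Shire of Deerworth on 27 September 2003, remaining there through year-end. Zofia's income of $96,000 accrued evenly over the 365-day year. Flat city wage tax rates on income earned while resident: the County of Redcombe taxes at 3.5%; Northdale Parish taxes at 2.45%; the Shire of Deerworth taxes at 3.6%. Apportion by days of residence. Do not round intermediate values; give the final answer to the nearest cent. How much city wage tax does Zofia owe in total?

$3,360.39

The County of Redcombe, 1 January – 17 September 2003: 260 days → $96,000 × 3.5% × 260/365 = $2,393.4247
Northdale Parish, 18 September – 26 September 2003: 9 days → $96,000 × 2.45% × 9/365 = $57.9945
The Shire of Deerworth, 27 September – 31 December 2003: 96 days → $96,000 × 3.6% × 96/365 = $908.9753
Total = $3,360.3945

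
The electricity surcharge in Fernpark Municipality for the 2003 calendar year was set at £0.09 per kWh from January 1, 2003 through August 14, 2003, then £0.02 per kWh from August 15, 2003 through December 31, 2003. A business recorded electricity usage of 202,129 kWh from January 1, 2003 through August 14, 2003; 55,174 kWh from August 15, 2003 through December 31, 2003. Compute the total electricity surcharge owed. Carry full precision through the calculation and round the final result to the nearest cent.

£19,295.09

January 1 – August 14, 2003: 202,129 kWh at £0.09/kWh → £18,191.61
August 15 – December 31, 2003: 55,174 kWh at £0.02/kWh → £1,103.48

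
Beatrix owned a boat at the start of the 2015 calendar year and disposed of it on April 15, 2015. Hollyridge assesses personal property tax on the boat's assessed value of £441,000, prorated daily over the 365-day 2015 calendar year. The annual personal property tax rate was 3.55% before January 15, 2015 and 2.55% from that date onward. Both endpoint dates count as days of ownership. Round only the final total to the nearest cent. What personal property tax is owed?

£3,404.16

January 1 – January 14, 2015: 14 days at 3.55% → £441,000 × 3.55% × 14/365 = £600.4849
January 15 – April 15, 2015: 91 days at 2.55% → £441,000 × 2.55% × 91/365 = £2,803.6726
Total = £3,404.1575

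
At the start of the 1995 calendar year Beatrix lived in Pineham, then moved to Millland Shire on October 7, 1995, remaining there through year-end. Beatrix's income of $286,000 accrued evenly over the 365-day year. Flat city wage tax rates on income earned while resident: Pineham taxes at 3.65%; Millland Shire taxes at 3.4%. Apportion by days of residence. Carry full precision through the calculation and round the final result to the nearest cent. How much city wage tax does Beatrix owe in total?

Pineham, January 1 – October 6, 1995: 279 days → $286,000 × 3.65% × 279/365 = $7,979.4000
Millland Shire, October 7 – December 31, 1995: 86 days → $286,000 × 3.4% × 86/365 = $2,291.1342
Total = $10,270.5342

$10,270.53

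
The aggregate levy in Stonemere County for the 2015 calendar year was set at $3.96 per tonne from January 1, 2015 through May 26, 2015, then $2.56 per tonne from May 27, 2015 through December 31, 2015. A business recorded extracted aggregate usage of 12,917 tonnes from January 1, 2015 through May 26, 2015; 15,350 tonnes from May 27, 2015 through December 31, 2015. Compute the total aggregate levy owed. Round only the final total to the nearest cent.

$90447.32

January 1 – May 26, 2015: 12,917 tonnes at $3.96/tonne → $51151.32
May 27 – December 31, 2015: 15,350 tonnes at $2.56/tonne → $39296.00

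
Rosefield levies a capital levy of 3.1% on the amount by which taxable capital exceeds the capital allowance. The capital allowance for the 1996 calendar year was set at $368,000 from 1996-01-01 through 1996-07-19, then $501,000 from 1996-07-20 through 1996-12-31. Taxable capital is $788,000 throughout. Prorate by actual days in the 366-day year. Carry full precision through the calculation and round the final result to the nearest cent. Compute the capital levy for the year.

$11,161.27

1996-01-01 to 1996-07-19: 201 days, exemption $368,000 → ($788,000 − $368,000) × 3.1% × 201/366 = $7,150.3279
1996-07-20 to 1996-12-31: 165 days, exemption $501,000 → ($788,000 − $501,000) × 3.1% × 165/366 = $4,010.9426
Total = $11,161.2705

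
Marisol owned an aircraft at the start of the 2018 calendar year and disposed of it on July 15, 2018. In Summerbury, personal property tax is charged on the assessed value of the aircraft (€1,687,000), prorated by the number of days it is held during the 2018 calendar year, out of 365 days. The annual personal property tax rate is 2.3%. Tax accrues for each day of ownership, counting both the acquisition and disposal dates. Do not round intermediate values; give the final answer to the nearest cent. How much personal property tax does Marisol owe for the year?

Days held (January 1 – July 15, 2018): 196 out of 365
Tax = €1,687,000 × 2.3% × 196/365 = €20,835.6055

€20,835.61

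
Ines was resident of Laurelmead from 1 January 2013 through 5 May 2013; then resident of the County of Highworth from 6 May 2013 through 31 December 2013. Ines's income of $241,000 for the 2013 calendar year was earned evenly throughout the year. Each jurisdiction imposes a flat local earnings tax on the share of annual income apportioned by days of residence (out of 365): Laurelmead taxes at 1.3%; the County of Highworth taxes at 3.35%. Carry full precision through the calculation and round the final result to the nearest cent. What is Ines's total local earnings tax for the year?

Laurelmead, 1 January – 5 May 2013: 125 days → $241,000 × 1.3% × 125/365 = $1,072.9452
The County of Highworth, 6 May – 31 December 2013: 240 days → $241,000 × 3.35% × 240/365 = $5,308.6027
Total = $6,381.5479

$6,381.55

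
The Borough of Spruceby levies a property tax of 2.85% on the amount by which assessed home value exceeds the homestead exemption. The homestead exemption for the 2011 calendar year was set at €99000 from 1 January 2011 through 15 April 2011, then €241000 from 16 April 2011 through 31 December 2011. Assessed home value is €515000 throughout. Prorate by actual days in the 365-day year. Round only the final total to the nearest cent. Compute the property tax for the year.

1 January – 15 April 2011: 105 days, exemption €99000 → (€515000 − €99000) × 2.85% × 105/365 = €3410.6301
16 April – 31 December 2011: 260 days, exemption €241000 → (€515000 − €241000) × 2.85% × 260/365 = €5562.5753
Total = €8973.2055

€8973.21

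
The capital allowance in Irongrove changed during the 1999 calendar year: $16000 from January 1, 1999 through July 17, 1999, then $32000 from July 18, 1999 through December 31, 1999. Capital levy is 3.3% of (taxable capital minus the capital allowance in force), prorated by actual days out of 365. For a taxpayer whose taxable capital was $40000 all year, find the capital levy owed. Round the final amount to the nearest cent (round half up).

January 1 – July 17, 1999: 198 days, exemption $16000 → ($40000 − $16000) × 3.3% × 198/365 = $429.6329
July 18 – December 31, 1999: 167 days, exemption $32000 → ($40000 − $32000) × 3.3% × 167/365 = $120.7890
Total = $550.4219

$550.42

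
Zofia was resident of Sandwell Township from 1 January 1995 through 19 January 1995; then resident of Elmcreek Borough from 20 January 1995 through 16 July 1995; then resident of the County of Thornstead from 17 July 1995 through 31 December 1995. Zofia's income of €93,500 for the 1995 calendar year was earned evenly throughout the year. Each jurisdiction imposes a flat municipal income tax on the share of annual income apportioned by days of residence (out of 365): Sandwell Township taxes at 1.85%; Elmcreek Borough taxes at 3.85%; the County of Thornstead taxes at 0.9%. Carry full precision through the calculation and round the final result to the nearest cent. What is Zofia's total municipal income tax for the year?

Sandwell Township, 1 January – 19 January 1995: 19 days → €93,500 × 1.85% × 19/365 = €90.0418
Elmcreek Borough, 20 January – 16 July 1995: 178 days → €93,500 × 3.85% × 178/365 = €1,755.4945
The County of Thornstead, 17 July – 31 December 1995: 168 days → €93,500 × 0.9% × 168/365 = €387.3205
Total = €2,232.8568

€2,232.86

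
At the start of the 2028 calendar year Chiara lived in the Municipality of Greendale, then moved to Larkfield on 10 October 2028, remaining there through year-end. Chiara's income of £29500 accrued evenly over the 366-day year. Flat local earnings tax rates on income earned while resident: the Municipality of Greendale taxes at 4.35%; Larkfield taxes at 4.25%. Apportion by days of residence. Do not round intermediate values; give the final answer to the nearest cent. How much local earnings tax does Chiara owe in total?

The Municipality of Greendale, 1 January – 9 October 2028: 283 days → £29500 × 4.35% × 283/366 = £992.2398
Larkfield, 10 October – 31 December 2028: 83 days → £29500 × 4.25% × 83/366 = £284.3204
Total = £1276.5601

£1276.56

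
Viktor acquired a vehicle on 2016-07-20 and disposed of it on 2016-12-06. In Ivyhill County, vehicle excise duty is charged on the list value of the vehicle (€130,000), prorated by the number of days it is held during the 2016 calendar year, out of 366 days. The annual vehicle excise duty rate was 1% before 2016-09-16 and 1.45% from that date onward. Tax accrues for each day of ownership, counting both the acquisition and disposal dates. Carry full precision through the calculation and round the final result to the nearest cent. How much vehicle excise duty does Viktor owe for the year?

€628.33

2016-07-20 to 2016-09-15: 58 days at 1% → €130,000 × 1% × 58/366 = €206.0109
2016-09-16 to 2016-12-06: 82 days at 1.45% → €130,000 × 1.45% × 82/366 = €422.3224
Total = €628.3333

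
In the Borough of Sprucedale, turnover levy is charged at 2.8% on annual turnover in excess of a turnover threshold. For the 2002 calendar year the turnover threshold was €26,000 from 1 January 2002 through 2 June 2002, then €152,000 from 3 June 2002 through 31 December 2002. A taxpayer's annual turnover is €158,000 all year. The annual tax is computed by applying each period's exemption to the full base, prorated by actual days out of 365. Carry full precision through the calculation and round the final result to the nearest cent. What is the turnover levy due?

€1,646.86

1 January – 2 June 2002: 153 days, exemption €26,000 → (€158,000 − €26,000) × 2.8% × 153/365 = €1,549.2822
3 June – 31 December 2002: 212 days, exemption €152,000 → (€158,000 − €152,000) × 2.8% × 212/365 = €97.5781
Total = €1,646.8603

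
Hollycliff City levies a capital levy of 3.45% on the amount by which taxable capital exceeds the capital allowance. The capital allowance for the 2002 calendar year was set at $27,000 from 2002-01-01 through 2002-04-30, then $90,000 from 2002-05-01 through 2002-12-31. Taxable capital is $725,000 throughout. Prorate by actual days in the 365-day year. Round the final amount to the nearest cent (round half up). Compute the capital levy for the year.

$22,622.08

2002-01-01 to 2002-04-30: 120 days, exemption $27,000 → ($725,000 − $27,000) × 3.45% × 120/365 = $7,917.0411
2002-05-01 to 2002-12-31: 245 days, exemption $90,000 → ($725,000 − $90,000) × 3.45% × 245/365 = $14,705.0342
Total = $22,622.0753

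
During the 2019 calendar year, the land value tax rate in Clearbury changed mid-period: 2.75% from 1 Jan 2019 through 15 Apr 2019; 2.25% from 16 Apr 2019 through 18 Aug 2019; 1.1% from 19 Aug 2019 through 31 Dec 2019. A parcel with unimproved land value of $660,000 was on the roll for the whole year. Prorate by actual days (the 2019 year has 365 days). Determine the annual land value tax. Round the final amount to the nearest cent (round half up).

1 Jan – 15 Apr 2019: 105 days at 2.75% → $660,000 × 2.75% × 105/365 = $5,221.2329
16 Apr – 18 Aug 2019: 125 days at 2.25% → $660,000 × 2.25% × 125/365 = $5,085.6164
19 Aug – 31 Dec 2019: 135 days at 1.1% → $660,000 × 1.1% × 135/365 = $2,685.2055
Total = $12,992.0548

$12,992.05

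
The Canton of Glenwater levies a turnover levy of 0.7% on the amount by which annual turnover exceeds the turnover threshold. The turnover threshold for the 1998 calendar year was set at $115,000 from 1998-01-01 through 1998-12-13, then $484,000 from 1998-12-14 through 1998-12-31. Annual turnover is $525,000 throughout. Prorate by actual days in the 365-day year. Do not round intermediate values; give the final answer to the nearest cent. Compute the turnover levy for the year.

$2,742.62

1998-01-01 to 1998-12-13: 347 days, exemption $115,000 → ($525,000 − $115,000) × 0.7% × 347/365 = $2,728.4658
1998-12-14 to 1998-12-31: 18 days, exemption $484,000 → ($525,000 − $484,000) × 0.7% × 18/365 = $14.1534
Total = $2,742.6192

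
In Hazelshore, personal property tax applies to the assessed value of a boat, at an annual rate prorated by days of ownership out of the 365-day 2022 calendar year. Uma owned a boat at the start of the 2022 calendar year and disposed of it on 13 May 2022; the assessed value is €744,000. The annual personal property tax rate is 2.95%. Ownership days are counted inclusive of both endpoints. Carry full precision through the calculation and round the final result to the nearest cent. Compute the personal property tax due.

€7,997.49

Days held (1 January – 13 May 2022): 133 out of 365
Tax = €744,000 × 2.95% × 133/365 = €7,997.4904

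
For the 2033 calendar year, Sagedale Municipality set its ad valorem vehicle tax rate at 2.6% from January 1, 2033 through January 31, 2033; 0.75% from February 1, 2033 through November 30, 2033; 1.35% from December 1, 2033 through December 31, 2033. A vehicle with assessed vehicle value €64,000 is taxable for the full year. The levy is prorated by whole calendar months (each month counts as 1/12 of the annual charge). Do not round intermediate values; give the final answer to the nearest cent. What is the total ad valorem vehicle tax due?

€610.67

January 1 – January 31, 2033: 1 month at 2.6% → €64,000 × 2.6% × 1/12 = €138.6667
February 1 – November 30, 2033: 10 months at 0.75% → €64,000 × 0.75% × 10/12 = €400.0000
December 1 – December 31, 2033: 1 month at 1.35% → €64,000 × 1.35% × 1/12 = €72.0000
Total = €610.6667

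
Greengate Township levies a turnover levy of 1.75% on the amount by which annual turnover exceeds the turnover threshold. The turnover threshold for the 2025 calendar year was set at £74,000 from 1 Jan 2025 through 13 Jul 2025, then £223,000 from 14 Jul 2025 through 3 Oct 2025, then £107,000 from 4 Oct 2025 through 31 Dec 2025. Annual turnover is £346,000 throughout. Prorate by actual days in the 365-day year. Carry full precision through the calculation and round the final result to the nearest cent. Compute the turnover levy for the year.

£4,033.39

1 Jan – 13 Jul 2025: 194 days, exemption £74,000 → (£346,000 − £74,000) × 1.75% × 194/365 = £2,529.9726
14 Jul – 3 Oct 2025: 82 days, exemption £223,000 → (£346,000 − £223,000) × 1.75% × 82/365 = £483.5753
4 Oct – 31 Dec 2025: 89 days, exemption £107,000 → (£346,000 − £107,000) × 1.75% × 89/365 = £1,019.8425
Total = £4,033.3904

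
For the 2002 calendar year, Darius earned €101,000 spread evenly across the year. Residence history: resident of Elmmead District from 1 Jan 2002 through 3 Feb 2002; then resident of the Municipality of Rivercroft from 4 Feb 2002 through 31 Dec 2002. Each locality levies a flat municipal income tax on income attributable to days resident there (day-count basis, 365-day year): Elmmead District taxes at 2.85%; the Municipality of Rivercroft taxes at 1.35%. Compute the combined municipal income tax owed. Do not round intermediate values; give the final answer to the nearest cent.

Elmmead District, 1 Jan – 3 Feb 2002: 34 days → €101,000 × 2.85% × 34/365 = €268.1342
The Municipality of Rivercroft, 4 Feb – 31 Dec 2002: 331 days → €101,000 × 1.35% × 331/365 = €1,236.4890
Total = €1,504.6233

€1,504.62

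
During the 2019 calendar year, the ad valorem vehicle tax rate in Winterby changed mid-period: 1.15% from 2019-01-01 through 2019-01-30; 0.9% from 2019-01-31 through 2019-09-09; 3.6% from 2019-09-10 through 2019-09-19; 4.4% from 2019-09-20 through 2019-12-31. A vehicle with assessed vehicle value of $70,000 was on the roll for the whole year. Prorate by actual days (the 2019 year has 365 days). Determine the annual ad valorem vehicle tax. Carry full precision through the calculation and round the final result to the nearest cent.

$1,387.53

2019-01-01 to 2019-01-30: 30 days at 1.15% → $70,000 × 1.15% × 30/365 = $66.1644
2019-01-31 to 2019-09-09: 222 days at 0.9% → $70,000 × 0.9% × 222/365 = $383.1781
2019-09-10 to 2019-09-19: 10 days at 3.6% → $70,000 × 3.6% × 10/365 = $69.0411
2019-09-20 to 2019-12-31: 103 days at 4.4% → $70,000 × 4.4% × 103/365 = $869.1507
Total = $1,387.5342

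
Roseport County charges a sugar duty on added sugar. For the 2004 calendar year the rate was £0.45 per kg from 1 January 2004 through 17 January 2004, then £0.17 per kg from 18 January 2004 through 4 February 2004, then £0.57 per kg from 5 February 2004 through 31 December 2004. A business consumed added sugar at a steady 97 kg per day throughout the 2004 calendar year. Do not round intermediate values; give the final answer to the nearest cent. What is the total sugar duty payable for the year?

£19339.86

1 January – 17 January 2004: 17 days × 97 kg/day = 1,649 kg at £0.45/kg → £742.05
18 January – 4 February 2004: 18 days × 97 kg/day = 1,746 kg at £0.17/kg → £296.82
5 February – 31 December 2004: 331 days × 97 kg/day = 32,107 kg at £0.57/kg → £18300.99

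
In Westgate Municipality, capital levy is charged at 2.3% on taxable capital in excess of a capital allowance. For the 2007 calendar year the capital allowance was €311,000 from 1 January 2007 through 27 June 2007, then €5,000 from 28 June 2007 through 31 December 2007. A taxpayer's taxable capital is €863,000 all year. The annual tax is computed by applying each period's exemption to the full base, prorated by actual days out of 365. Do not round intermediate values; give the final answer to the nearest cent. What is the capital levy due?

1 January – 27 June 2007: 178 days, exemption €311,000 → (€863,000 − €311,000) × 2.3% × 178/365 = €6,191.4740
28 June – 31 December 2007: 187 days, exemption €5,000 → (€863,000 − €5,000) × 2.3% × 187/365 = €10,110.2959
Total = €16,301.7699

€16,301.77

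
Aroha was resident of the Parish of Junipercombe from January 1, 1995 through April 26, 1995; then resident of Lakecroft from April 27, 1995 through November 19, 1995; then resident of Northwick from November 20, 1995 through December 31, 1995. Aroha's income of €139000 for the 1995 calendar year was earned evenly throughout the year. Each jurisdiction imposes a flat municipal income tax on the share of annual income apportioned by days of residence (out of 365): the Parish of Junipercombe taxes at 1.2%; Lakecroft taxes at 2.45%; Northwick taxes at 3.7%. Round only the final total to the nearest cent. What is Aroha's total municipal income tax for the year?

€3053.24

The Parish of Junipercombe, January 1 – April 26, 1995: 116 days → €139000 × 1.2% × 116/365 = €530.1041
Lakecroft, April 27 – November 19, 1995: 207 days → €139000 × 2.45% × 207/365 = €1931.3384
Northwick, November 20 – December 31, 1995: 42 days → €139000 × 3.7% × 42/365 = €591.7973
Total = €3053.2397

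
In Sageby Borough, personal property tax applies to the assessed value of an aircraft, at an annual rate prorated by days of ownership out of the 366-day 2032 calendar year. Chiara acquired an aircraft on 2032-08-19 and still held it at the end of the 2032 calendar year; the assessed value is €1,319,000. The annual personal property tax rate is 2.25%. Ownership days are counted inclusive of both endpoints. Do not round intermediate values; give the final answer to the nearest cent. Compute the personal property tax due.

€10,946.62

Days held (2032-08-19 to 2032-12-31): 135 out of 366
Tax = €1,319,000 × 2.25% × 135/366 = €10,946.6189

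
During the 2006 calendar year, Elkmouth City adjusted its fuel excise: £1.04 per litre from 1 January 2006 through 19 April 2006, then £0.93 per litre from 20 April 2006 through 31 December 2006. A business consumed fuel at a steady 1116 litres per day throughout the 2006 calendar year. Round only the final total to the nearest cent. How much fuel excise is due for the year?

1 January – 19 April 2006: 109 days × 1116 litres/day = 121,644 litres at £1.04/litre → £126,509.76
20 April – 31 December 2006: 256 days × 1116 litres/day = 285,696 litres at £0.93/litre → £265,697.28

£392,207.04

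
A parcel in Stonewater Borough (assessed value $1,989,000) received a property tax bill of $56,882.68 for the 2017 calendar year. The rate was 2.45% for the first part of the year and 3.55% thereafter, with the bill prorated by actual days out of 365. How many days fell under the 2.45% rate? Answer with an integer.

Let d = days at the first rate; then 365 − d days at the second rate.
$1,989,000 × [2.45%·d + 3.55%·(365−d)] / 365 = $56,882.68
Solving gives d = 229, so the new rate took effect on 18 Aug 2017.

229 days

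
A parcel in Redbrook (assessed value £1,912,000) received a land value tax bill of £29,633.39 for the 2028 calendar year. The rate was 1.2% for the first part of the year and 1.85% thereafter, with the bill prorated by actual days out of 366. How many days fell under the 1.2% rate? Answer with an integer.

169 days

Let d = days at the first rate; then 366 − d days at the second rate.
£1,912,000 × [1.2%·d + 1.85%·(366−d)] / 366 = £29,633.39
Solving gives d = 169, so the new rate took effect on 18 Jun 2028.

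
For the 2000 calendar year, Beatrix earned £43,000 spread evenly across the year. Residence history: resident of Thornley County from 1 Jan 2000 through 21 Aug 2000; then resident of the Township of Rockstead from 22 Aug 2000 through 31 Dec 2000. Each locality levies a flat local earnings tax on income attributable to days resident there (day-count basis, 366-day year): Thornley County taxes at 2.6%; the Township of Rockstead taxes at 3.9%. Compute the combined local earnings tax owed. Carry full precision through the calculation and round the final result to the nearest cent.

Thornley County, 1 Jan – 21 Aug 2000: 234 days → £43,000 × 2.6% × 234/366 = £714.7869
The Township of Rockstead, 22 Aug – 31 Dec 2000: 132 days → £43,000 × 3.9% × 132/366 = £604.8197
Total = £1,319.6066

£1,319.61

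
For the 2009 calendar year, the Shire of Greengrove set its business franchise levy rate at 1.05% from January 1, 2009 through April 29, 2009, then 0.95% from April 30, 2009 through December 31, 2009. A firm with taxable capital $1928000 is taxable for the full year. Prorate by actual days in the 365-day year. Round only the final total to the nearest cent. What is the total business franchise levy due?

$18944.58

January 1 – April 29, 2009: 119 days at 1.05% → $1928000 × 1.05% × 119/365 = $6600.0986
April 30 – December 31, 2009: 246 days at 0.95% → $1928000 × 0.95% × 246/365 = $12344.4822
Total = $18944.5808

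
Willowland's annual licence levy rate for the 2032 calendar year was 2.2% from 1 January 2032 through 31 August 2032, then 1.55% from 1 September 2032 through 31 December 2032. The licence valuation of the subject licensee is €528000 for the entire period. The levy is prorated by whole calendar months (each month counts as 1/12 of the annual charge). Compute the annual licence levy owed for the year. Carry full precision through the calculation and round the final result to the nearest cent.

€10472.00

1 January – 31 August 2032: 8 months at 2.2% → €528000 × 2.2% × 8/12 = €7744.0000
1 September – 31 December 2032: 4 months at 1.55% → €528000 × 1.55% × 4/12 = €2728.0000
Total = €10472.0000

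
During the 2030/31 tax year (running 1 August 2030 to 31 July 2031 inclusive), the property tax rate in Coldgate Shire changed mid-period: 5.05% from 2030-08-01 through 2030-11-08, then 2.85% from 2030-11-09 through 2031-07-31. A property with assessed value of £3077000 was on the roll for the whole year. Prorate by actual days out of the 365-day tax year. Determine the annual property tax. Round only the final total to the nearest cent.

£106240.80

2030-08-01 to 2030-11-08: 100 days at 5.05% → £3077000 × 5.05% × 100/365 = £42572.1918
2030-11-09 to 2031-07-31: 265 days at 2.85% → £3077000 × 2.85% × 265/365 = £63668.6096
Total = £106240.8014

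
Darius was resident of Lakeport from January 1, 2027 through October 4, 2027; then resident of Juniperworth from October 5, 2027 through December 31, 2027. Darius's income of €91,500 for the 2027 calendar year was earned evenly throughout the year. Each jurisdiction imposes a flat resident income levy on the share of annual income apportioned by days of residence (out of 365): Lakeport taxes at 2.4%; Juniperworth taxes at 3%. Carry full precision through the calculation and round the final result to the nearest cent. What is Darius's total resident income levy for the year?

Lakeport, January 1 – October 4, 2027: 277 days → €91,500 × 2.4% × 277/365 = €1,666.5534
Juniperworth, October 5 – December 31, 2027: 88 days → €91,500 × 3% × 88/365 = €661.8082
Total = €2,328.3616

€2,328.36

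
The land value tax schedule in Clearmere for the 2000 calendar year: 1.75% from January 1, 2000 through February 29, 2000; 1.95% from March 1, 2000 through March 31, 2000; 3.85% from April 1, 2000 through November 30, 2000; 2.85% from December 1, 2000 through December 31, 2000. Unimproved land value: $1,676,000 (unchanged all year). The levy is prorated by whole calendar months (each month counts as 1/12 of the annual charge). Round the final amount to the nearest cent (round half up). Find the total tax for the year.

$54,609.67

January 1 – February 29, 2000: 2 months at 1.75% → $1,676,000 × 1.75% × 2/12 = $4,888.3333
March 1 – March 31, 2000: 1 month at 1.95% → $1,676,000 × 1.95% × 1/12 = $2,723.5000
April 1 – November 30, 2000: 8 months at 3.85% → $1,676,000 × 3.85% × 8/12 = $43,017.3333
December 1 – December 31, 2000: 1 month at 2.85% → $1,676,000 × 2.85% × 1/12 = $3,980.5000
Total = $54,609.6667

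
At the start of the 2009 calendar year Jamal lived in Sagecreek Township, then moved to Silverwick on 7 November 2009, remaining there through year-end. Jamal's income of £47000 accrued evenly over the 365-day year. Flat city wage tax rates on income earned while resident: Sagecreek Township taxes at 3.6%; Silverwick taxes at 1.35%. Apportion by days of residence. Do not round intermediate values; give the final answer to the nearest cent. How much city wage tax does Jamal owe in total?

£1532.65

Sagecreek Township, 1 January – 6 November 2009: 310 days → £47000 × 3.6% × 310/365 = £1437.0411
Silverwick, 7 November – 31 December 2009: 55 days → £47000 × 1.35% × 55/365 = £95.6096
Total = £1532.6507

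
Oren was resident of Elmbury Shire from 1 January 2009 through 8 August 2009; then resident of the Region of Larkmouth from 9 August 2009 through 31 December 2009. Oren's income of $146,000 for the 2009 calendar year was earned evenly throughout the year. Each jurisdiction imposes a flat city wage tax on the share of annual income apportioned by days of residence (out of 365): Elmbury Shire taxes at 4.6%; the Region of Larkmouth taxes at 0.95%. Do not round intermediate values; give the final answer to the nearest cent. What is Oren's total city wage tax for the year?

$4,599.00

Elmbury Shire, 1 January – 8 August 2009: 220 days → $146,000 × 4.6% × 220/365 = $4,048.0000
The Region of Larkmouth, 9 August – 31 December 2009: 145 days → $146,000 × 0.95% × 145/365 = $551.0000
Total = $4,599.0000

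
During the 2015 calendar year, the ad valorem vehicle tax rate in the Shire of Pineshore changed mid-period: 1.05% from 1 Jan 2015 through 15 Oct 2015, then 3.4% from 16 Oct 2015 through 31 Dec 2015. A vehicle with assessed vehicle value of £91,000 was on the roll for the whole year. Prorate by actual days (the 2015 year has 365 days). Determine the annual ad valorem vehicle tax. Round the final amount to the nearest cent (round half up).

1 Jan – 15 Oct 2015: 288 days at 1.05% → £91,000 × 1.05% × 288/365 = £753.9288
16 Oct – 31 Dec 2015: 77 days at 3.4% → £91,000 × 3.4% × 77/365 = £652.7068
Total = £1,406.6356

£1,406.64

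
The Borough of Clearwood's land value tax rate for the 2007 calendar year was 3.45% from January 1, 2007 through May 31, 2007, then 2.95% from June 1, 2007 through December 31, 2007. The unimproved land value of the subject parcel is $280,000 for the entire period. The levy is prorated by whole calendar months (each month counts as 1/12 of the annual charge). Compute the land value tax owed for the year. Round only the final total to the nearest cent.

$8,843.33

January 1 – May 31, 2007: 5 months at 3.45% → $280,000 × 3.45% × 5/12 = $4,025.0000
June 1 – December 31, 2007: 7 months at 2.95% → $280,000 × 2.95% × 7/12 = $4,818.3333
Total = $8,843.3333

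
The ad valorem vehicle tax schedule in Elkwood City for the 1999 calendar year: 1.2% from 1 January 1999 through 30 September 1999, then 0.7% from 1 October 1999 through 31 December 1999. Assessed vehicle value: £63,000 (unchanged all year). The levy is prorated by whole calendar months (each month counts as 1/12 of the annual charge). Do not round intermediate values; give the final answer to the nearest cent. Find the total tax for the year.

1 January – 30 September 1999: 9 months at 1.2% → £63,000 × 1.2% × 9/12 = £567.0000
1 October – 31 December 1999: 3 months at 0.7% → £63,000 × 0.7% × 3/12 = £110.2500
Total = £677.2500

£677.25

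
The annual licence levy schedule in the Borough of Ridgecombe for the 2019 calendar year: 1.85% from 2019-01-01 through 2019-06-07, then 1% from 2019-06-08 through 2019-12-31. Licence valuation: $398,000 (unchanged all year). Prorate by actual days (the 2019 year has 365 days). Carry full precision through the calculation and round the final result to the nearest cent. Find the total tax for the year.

$5,444.42

2019-01-01 to 2019-06-07: 158 days at 1.85% → $398,000 × 1.85% × 158/365 = $3,187.2712
2019-06-08 to 2019-12-31: 207 days at 1% → $398,000 × 1% × 207/365 = $2,257.1507
Total = $5,444.4219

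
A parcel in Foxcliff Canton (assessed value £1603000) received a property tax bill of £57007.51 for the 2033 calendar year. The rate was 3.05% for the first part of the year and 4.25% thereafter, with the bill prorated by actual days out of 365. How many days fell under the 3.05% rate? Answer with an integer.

211 days

Let d = days at the first rate; then 365 − d days at the second rate.
£1603000 × [3.05%·d + 4.25%·(365−d)] / 365 = £57007.51
Solving gives d = 211, so the new rate took effect on 31 July 2033.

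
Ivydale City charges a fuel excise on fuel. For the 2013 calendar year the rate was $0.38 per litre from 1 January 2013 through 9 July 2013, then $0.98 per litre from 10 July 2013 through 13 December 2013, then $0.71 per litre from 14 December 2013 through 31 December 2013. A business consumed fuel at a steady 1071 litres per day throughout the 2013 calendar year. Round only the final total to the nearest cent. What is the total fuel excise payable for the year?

1 January – 9 July 2013: 190 days × 1071 litres/day = 203,490 litres at $0.38/litre → $77,326.20
10 July – 13 December 2013: 157 days × 1071 litres/day = 168,147 litres at $0.98/litre → $164,784.06
14 December – 31 December 2013: 18 days × 1071 litres/day = 19,278 litres at $0.71/litre → $13,687.38

$255,797.64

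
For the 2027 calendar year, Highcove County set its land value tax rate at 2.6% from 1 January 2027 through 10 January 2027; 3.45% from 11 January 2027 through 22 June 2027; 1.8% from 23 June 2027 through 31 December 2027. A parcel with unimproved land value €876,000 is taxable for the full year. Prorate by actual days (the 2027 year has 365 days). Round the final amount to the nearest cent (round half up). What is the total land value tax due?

€22,414.80

1 January – 10 January 2027: 10 days at 2.6% → €876,000 × 2.6% × 10/365 = €624.0000
11 January – 22 June 2027: 163 days at 3.45% → €876,000 × 3.45% × 163/365 = €13,496.4000
23 June – 31 December 2027: 192 days at 1.8% → €876,000 × 1.8% × 192/365 = €8,294.4000
Total = €22,414.8000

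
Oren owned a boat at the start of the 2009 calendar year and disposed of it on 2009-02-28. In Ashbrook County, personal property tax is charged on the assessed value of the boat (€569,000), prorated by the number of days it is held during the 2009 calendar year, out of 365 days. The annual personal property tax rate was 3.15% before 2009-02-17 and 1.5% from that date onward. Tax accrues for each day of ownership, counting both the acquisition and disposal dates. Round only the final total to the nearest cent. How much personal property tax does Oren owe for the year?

€2,588.56

2009-01-01 to 2009-02-16: 47 days at 3.15% → €569,000 × 3.15% × 47/365 = €2,307.9575
2009-02-17 to 2009-02-28: 12 days at 1.5% → €569,000 × 1.5% × 12/365 = €280.6027
Total = €2,588.5603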